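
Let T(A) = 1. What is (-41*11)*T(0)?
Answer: -451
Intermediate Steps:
(-41*11)*T(0) = -41*11*1 = -451*1 = -451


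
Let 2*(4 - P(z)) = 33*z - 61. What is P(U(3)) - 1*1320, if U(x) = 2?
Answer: -2637/2 ≈ -1318.5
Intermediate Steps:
P(z) = 69/2 - 33*z/2 (P(z) = 4 - (33*z - 61)/2 = 4 - (-61 + 33*z)/2 = 4 + (61/2 - 33*z/2) = 69/2 - 33*z/2)
P(U(3)) - 1*1320 = (69/2 - 33/2*2) - 1*1320 = (69/2 - 33) - 1320 = 3/2 - 1320 = -2637/2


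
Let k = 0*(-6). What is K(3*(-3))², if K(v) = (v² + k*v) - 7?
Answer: 5476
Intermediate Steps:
k = 0
K(v) = -7 + v² (K(v) = (v² + 0*v) - 7 = (v² + 0) - 7 = v² - 7 = -7 + v²)
K(3*(-3))² = (-7 + (3*(-3))²)² = (-7 + (-9)²)² = (-7 + 81)² = 74² = 5476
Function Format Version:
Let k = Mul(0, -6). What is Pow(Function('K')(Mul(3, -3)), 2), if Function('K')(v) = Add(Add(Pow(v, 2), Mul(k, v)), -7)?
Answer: 5476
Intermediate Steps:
k = 0
Function('K')(v) = Add(-7, Pow(v, 2)) (Function('K')(v) = Add(Add(Pow(v, 2), Mul(0, v)), -7) = Add(Add(Pow(v, 2), 0), -7) = Add(Pow(v, 2), -7) = Add(-7, Pow(v, 2)))
Pow(Function('K')(Mul(3, -3)), 2) = Pow(Add(-7, Pow(Mul(3, -3), 2)), 2) = Pow(Add(-7, Pow(-9, 2)), 2) = Pow(Add(-7, 81), 2) = Pow(74, 2) = 5476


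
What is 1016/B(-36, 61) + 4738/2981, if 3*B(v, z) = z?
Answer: 9375106/181841 ≈ 51.557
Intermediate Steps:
B(v, z) = z/3
1016/B(-36, 61) + 4738/2981 = 1016/(((1/3)*61)) + 4738/2981 = 1016/(61/3) + 4738*(1/2981) = 1016*(3/61) + 4738/2981 = 3048/61 + 4738/2981 = 9375106/181841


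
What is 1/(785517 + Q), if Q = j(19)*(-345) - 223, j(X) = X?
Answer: 1/778739 ≈ 1.2841e-6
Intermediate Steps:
Q = -6778 (Q = 19*(-345) - 223 = -6555 - 223 = -6778)
1/(785517 + Q) = 1/(785517 - 6778) = 1/778739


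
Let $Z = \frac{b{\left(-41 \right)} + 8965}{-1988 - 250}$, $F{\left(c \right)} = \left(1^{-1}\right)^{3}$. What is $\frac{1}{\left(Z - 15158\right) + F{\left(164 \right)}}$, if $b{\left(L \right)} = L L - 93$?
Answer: $- \frac{2238}{33931919} \approx -6.5956 \cdot 10^{-5}$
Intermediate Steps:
$b{\left(L \right)} = -93 + L^{2}$ ($b{\left(L \right)} = L^{2} - 93 = -93 + L^{2}$)
$F{\left(c \right)} = 1$ ($F{\left(c \right)} = 1^{3} = 1$)
$Z = - \frac{10553}{2238}$ ($Z = \frac{\left(-93 + \left(-41\right)^{2}\right) + 8965}{-1988 - 250} = \frac{\left(-93 + 1681\right) + 8965}{-2238} = \left(1588 + 8965\right) \left(- \frac{1}{2238}\right) = 10553 \left(- \frac{1}{2238}\right) = - \frac{10553}{2238} \approx -4.7154$)
$\frac{1}{\left(Z - 15158\right) + F{\left(164 \right)}} = \frac{1}{\left(- \frac{10553}{2238} - 15158\right) + 1} = \frac{1}{- \frac{33934157}{2238} + 1} = \frac{1}{- \frac{33931919}{2238}} = - \frac{2238}{33931919}$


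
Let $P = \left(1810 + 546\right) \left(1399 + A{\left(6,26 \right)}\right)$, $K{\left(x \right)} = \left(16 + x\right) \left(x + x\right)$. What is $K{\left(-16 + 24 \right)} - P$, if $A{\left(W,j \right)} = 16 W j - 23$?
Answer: $-9122048$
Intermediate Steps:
$A{\left(W,j \right)} = -23 + 16 W j$ ($A{\left(W,j \right)} = 16 W j - 23 = -23 + 16 W j$)
$K{\left(x \right)} = 2 x \left(16 + x\right)$ ($K{\left(x \right)} = \left(16 + x\right) 2 x = 2 x \left(16 + x\right)$)
$P = 9122432$ ($P = \left(1810 + 546\right) \left(1399 - \left(23 - 2496\right)\right) = 2356 \left(1399 + \left(-23 + 2496\right)\right) = 2356 \left(1399 + 2473\right) = 2356 \cdot 3872 = 9122432$)
$K{\left(-16 + 24 \right)} - P = 2 \left(-16 + 24\right) \left(16 + \left(-16 + 24\right)\right) - 9122432 = 2 \cdot 8 \left(16 + 8\right) - 9122432 = 2 \cdot 8 \cdot 24 - 9122432 = 384 - 9122432 = -9122048$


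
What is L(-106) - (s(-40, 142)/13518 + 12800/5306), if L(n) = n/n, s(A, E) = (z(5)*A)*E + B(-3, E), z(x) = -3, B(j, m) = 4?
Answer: -47934839/17931627 ≈ -2.6732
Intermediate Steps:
s(A, E) = 4 - 3*A*E (s(A, E) = (-3*A)*E + 4 = -3*A*E + 4 = 4 - 3*A*E)
L(n) = 1
L(-106) - (s(-40, 142)/13518 + 12800/5306) = 1 - ((4 - 3*(-40)*142)/13518 + 12800/5306) = 1 - ((4 + 17040)*(1/13518) + 12800*(1/5306)) = 1 - (17044*(1/13518) + 6400/2653) = 1 - (8522/6759 + 6400/2653) = 1 - 1*65866466/17931627 = 1 - 65866466/17931627 = -47934839/17931627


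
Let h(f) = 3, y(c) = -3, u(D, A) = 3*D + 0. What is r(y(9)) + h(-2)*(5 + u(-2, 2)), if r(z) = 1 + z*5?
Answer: -17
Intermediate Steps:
u(D, A) = 3*D
r(z) = 1 + 5*z
r(y(9)) + h(-2)*(5 + u(-2, 2)) = (1 + 5*(-3)) + 3*(5 + 3*(-2)) = (1 - 15) + 3*(5 - 6) = -14 + 3*(-1) = -14 - 3 = -17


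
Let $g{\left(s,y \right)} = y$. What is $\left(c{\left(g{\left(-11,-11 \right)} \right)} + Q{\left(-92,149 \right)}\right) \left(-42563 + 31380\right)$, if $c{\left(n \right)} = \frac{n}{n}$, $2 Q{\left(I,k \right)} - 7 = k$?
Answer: $-883457$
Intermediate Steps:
$Q{\left(I,k \right)} = \frac{7}{2} + \frac{k}{2}$
$c{\left(n \right)} = 1$
$\left(c{\left(g{\left(-11,-11 \right)} \right)} + Q{\left(-92,149 \right)}\right) \left(-42563 + 31380\right) = \left(1 + \left(\frac{7}{2} + \frac{1}{2} \cdot 149\right)\right) \left(-42563 + 31380\right) = \left(1 + \left(\frac{7}{2} + \frac{149}{2}\right)\right) \left(-11183\right) = \left(1 + 78\right) \left(-11183\right) = 79 \left(-11183\right) = -883457$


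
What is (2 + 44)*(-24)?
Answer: -1104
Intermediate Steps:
(2 + 44)*(-24) = 46*(-24) = -1104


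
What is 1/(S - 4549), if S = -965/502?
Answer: -502/2284563 ≈ -0.00021974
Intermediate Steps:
S = -965/502 (S = -965*1/502 = -965/502 ≈ -1.9223)
1/(S - 4549) = 1/(-965/502 - 4549) = 1/(-2284563/502) = -502/2284563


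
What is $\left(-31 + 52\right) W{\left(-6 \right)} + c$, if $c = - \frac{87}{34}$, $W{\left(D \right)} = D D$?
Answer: $\frac{25617}{34} \approx 753.44$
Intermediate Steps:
$W{\left(D \right)} = D^{2}$
$c = - \frac{87}{34}$ ($c = \left(-87\right) \frac{1}{34} = - \frac{87}{34} \approx -2.5588$)
$\left(-31 + 52\right) W{\left(-6 \right)} + c = \left(-31 + 52\right) \left(-6\right)^{2} - \frac{87}{34} = 21 \cdot 36 - \frac{87}{34} = 756 - \frac{87}{34} = \frac{25617}{34}$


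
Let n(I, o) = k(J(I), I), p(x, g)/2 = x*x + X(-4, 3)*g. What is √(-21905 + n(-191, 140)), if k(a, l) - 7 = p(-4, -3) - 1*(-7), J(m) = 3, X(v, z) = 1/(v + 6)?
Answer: I*√21862 ≈ 147.86*I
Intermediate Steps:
X(v, z) = 1/(6 + v)
p(x, g) = g + 2*x² (p(x, g) = 2*(x*x + g/(6 - 4)) = 2*(x² + g/2) = g + 2*x²)
k(a, l) = 43 (k(a, l) = 7 + ((-3 + 2*(-4)²) - 1*(-7)) = 7 + ((-3 + 2*16) + 7) = 7 + ((-3 + 32) + 7) = 7 + (29 + 7) = 7 + 36 = 43)
n(I, o) = 43
√(-21905 + n(-191, 140)) = √(-21905 + 43) = √(-21862) = I*√21862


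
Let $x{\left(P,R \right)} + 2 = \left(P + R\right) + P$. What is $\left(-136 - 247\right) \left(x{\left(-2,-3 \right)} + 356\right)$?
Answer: $-132901$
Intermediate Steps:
$x{\left(P,R \right)} = -2 + R + 2 P$ ($x{\left(P,R \right)} = -2 + \left(\left(P + R\right) + P\right) = -2 + \left(R + 2 P\right) = -2 + R + 2 P$)
$\left(-136 - 247\right) \left(x{\left(-2,-3 \right)} + 356\right) = \left(-136 - 247\right) \left(\left(-2 - 3 + 2 \left(-2\right)\right) + 356\right) = - 383 \left(\left(-2 - 3 - 4\right) + 356\right) = - 383 \left(-9 + 356\right) = \left(-383\right) 347 = -132901$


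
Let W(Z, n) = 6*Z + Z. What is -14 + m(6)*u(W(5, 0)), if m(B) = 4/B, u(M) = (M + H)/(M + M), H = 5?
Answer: -286/21 ≈ -13.619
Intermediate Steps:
W(Z, n) = 7*Z
u(M) = (5 + M)/(2*M) (u(M) = (M + 5)/(M + M) = (5 + M)/((2*M)) = (5 + M)*(1/(2*M)) = (5 + M)/(2*M))
-14 + m(6)*u(W(5, 0)) = -14 + (4/6)*((5 + 7*5)/(2*((7*5)))) = -14 + (4*(1/6))*((1/2)*(5 + 35)/35) = -14 + 2*((1/2)*(1/35)*40)/3 = -14 + (2/3)*(4/7) = -14 + 8/21 = -286/21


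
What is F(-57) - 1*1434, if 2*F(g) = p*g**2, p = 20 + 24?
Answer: 70044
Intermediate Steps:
p = 44
F(g) = 22*g**2 (F(g) = (44*g**2)/2 = 22*g**2)
F(-57) - 1*1434 = 22*(-57)**2 - 1*1434 = 22*3249 - 1434 = 71478 - 1434 = 70044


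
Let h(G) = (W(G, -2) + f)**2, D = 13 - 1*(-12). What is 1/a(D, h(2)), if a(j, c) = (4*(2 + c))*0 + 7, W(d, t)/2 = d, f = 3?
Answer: 1/7 ≈ 0.14286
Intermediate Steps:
D = 25 (D = 13 + 12 = 25)
W(d, t) = 2*d
h(G) = (3 + 2*G)**2 (h(G) = (2*G + 3)**2 = (3 + 2*G)**2)
a(j, c) = 7 (a(j, c) = (8 + 4*c)*0 + 7 = 0 + 7 = 7)
1/a(D, h(2)) = 1/7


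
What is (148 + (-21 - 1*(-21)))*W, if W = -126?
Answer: -18648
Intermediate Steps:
(148 + (-21 - 1*(-21)))*W = (148 + (-21 - 1*(-21)))*(-126) = (148 + (-21 + 21))*(-126) = (148 + 0)*(-126) = 148*(-126) = -18648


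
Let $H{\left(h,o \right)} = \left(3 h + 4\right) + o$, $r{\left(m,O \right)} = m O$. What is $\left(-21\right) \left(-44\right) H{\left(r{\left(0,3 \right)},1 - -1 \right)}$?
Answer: $5544$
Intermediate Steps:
$r{\left(m,O \right)} = O m$
$H{\left(h,o \right)} = 4 + o + 3 h$ ($H{\left(h,o \right)} = \left(4 + 3 h\right) + o = 4 + o + 3 h$)
$\left(-21\right) \left(-44\right) H{\left(r{\left(0,3 \right)},1 - -1 \right)} = \left(-21\right) \left(-44\right) \left(4 + \left(1 - -1\right) + 3 \cdot 3 \cdot 0\right) = 924 \left(4 + \left(1 + 1\right) + 3 \cdot 0\right) = 924 \left(4 + 2 + 0\right) = 924 \cdot 6 = 5544$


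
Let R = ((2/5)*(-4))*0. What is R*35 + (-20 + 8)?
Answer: -12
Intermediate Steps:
R = 0 (R = ((2*(⅕))*(-4))*0 = ((⅖)*(-4))*0 = -8/5*0 = 0)
R*35 + (-20 + 8) = 0*35 + (-20 + 8) = 0 - 12 = -12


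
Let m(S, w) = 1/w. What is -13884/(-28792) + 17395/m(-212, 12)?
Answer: 1502513991/7198 ≈ 2.0874e+5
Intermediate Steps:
-13884/(-28792) + 17395/m(-212, 12) = -13884/(-28792) + 17395/(1/12) = -13884*(-1/28792) + 17395/(1/12) = 3471/7198 + 17395*12 = 3471/7198 + 208740 = 1502513991/7198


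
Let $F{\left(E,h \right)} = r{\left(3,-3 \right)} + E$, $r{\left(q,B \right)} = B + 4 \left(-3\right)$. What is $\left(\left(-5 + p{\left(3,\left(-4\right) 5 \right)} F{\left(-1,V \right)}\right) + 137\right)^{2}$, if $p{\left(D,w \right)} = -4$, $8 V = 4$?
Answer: $38416$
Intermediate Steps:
$r{\left(q,B \right)} = -12 + B$ ($r{\left(q,B \right)} = B - 12 = -12 + B$)
$V = \frac{1}{2}$ ($V = \frac{1}{8} \cdot 4 = \frac{1}{2} \approx 0.5$)
$F{\left(E,h \right)} = -15 + E$ ($F{\left(E,h \right)} = \left(-12 - 3\right) + E = -15 + E$)
$\left(\left(-5 + p{\left(3,\left(-4\right) 5 \right)} F{\left(-1,V \right)}\right) + 137\right)^{2} = \left(\left(-5 - 4 \left(-15 - 1\right)\right) + 137\right)^{2} = \left(\left(-5 - -64\right) + 137\right)^{2} = \left(\left(-5 + 64\right) + 137\right)^{2} = \left(59 + 137\right)^{2} = 196^{2} = 38416$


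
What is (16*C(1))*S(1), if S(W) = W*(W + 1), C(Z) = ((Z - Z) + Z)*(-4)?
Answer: -128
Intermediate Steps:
C(Z) = -4*Z (C(Z) = (0 + Z)*(-4) = Z*(-4) = -4*Z)
S(W) = W*(1 + W)
(16*C(1))*S(1) = (16*(-4*1))*(1*(1 + 1)) = (16*(-4))*(1*2) = -64*2 = -128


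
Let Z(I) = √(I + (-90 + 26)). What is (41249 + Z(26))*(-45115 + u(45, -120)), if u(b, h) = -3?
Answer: -1861072382 - 45118*I*√38 ≈ -1.8611e+9 - 2.7813e+5*I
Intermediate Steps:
Z(I) = √(-64 + I) (Z(I) = √(I - 64) = √(-64 + I))
(41249 + Z(26))*(-45115 + u(45, -120)) = (41249 + √(-64 + 26))*(-45115 - 3) = (41249 + √(-38))*(-45118) = (41249 + I*√38)*(-45118) = -1861072382 - 45118*I*√38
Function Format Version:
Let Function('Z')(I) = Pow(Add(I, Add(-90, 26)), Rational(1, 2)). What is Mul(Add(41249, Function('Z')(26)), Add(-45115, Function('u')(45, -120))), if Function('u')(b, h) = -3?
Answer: Add(-1861072382, Mul(-45118, I, Pow(38, Rational(1, 2)))) ≈ Add(-1.8611e+9, Mul(-2.7813e+5, I))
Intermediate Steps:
Function('Z')(I) = Pow(Add(-64, I), Rational(1, 2)) (Function('Z')(I) = Pow(Add(I, -64), Rational(1, 2)) = Pow(Add(-64, I), Rational(1, 2)))
Mul(Add(41249, Function('Z')(26)), Add(-45115, Function('u')(45, -120))) = Mul(Add(41249, Pow(Add(-64, 26), Rational(1, 2))), Add(-45115, -3)) = Mul(Add(41249, Pow(-38, Rational(1, 2))), -45118) = Mul(Add(41249, Mul(I, Pow(38, Rational(1, 2)))), -45118) = Add(-1861072382, Mul(-45118, I, Pow(38, Rational(1, 2))))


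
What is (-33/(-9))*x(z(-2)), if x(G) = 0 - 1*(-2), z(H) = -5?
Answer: 22/3 ≈ 7.3333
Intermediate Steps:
x(G) = 2 (x(G) = 0 + 2 = 2)
(-33/(-9))*x(z(-2)) = (-33/(-9))*2 = -⅑*(-33)*2 = (11/3)*2 = 22/3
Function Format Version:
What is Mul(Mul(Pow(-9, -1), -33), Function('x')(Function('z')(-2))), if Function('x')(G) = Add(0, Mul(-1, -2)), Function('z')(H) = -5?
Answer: Rational(22, 3) ≈ 7.3333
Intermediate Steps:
Function('x')(G) = 2 (Function('x')(G) = Add(0, 2) = 2)
Mul(Mul(Pow(-9, -1), -33), Function('x')(Function('z')(-2))) = Mul(Mul(Pow(-9, -1), -33), 2) = Mul(Mul(Rational(-1, 9), -33), 2) = Mul(Rational(11, 3), 2) = Rational(22, 3)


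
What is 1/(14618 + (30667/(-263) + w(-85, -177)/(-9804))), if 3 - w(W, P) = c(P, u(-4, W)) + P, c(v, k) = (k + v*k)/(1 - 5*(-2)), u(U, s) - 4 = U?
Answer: 214871/3115925394 ≈ 6.8959e-5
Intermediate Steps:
u(U, s) = 4 + U
c(v, k) = k/11 + k*v/11 (c(v, k) = (k + k*v)/(1 + 10) = (k + k*v)/11 = (k + k*v)*(1/11) = k/11 + k*v/11)
w(W, P) = 3 - P (w(W, P) = 3 - ((4 - 4)*(1 + P)/11 + P) = 3 - ((1/11)*0*(1 + P) + P) = 3 - (0 + P) = 3 - P)
1/(14618 + (30667/(-263) + w(-85, -177)/(-9804))) = 1/(14618 + (30667/(-263) + (3 - 1*(-177))/(-9804))) = 1/(14618 + (30667*(-1/263) + (3 + 177)*(-1/9804))) = 1/(14618 + (-30667/263 + 180*(-1/9804))) = 1/(14618 + (-30667/263 - 15/817)) = 1/(14618 - 25058884/214871) = 1/(3115925394/214871) = 214871/3115925394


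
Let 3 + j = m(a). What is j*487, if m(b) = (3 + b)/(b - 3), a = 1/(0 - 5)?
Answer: -15097/8 ≈ -1887.1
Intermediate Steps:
a = -⅕ (a = 1/(-5) = -⅕ ≈ -0.20000)
m(b) = (3 + b)/(-3 + b)
j = -31/8 (j = -3 + (3 - ⅕)/(-3 - ⅕) = -3 + (14/5)/(-16/5) = -3 - 5/16*14/5 = -3 - 7/8 = -31/8 ≈ -3.8750)
j*487 = -31/8*487 = -15097/8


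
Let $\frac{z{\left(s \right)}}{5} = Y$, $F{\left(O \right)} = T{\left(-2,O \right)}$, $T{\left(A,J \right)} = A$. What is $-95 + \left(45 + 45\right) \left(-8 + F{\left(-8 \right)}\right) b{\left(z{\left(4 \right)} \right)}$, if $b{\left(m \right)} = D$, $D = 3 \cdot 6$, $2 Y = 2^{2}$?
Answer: $-16295$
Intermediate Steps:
$Y = 2$ ($Y = \frac{2^{2}}{2} = \frac{1}{2} \cdot 4 = 2$)
$F{\left(O \right)} = -2$
$D = 18$
$z{\left(s \right)} = 10$ ($z{\left(s \right)} = 5 \cdot 2 = 10$)
$b{\left(m \right)} = 18$
$-95 + \left(45 + 45\right) \left(-8 + F{\left(-8 \right)}\right) b{\left(z{\left(4 \right)} \right)} = -95 + \left(45 + 45\right) \left(-8 - 2\right) 18 = -95 + 90 \left(-10\right) 18 = -95 - 16200 = -16295$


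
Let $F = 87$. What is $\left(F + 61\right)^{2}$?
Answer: $21904$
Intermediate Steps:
$\left(F + 61\right)^{2} = \left(87 + 61\right)^{2} = 148^{2} = 21904$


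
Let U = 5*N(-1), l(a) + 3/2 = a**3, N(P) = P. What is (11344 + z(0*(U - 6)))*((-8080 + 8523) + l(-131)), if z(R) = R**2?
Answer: -25497335928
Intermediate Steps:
l(a) = -3/2 + a**3
U = -5 (U = 5*(-1) = -5)
(11344 + z(0*(U - 6)))*((-8080 + 8523) + l(-131)) = (11344 + (0*(-5 - 6))**2)*((-8080 + 8523) + (-3/2 + (-131)**3)) = (11344 + (0*(-11))**2)*(443 + (-3/2 - 2248091)) = (11344 + 0**2)*(443 - 4496185/2) = (11344 + 0)*(-4495299/2) = 11344*(-4495299/2) = -25497335928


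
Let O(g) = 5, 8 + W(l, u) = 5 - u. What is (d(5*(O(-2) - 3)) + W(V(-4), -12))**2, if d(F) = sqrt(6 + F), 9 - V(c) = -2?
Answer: 169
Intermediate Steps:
V(c) = 11 (V(c) = 9 - 1*(-2) = 9 + 2 = 11)
W(l, u) = -3 - u (W(l, u) = -8 + (5 - u) = -3 - u)
(d(5*(O(-2) - 3)) + W(V(-4), -12))**2 = (sqrt(6 + 5*(5 - 3)) + (-3 - 1*(-12)))**2 = (sqrt(6 + 5*2) + (-3 + 12))**2 = (sqrt(6 + 10) + 9)**2 = (sqrt(16) + 9)**2 = (4 + 9)**2 = 13**2 = 169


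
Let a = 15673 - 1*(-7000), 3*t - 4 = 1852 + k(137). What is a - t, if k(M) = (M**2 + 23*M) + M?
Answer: 14702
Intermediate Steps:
k(M) = M**2 + 24*M
t = 7971 (t = 4/3 + (1852 + 137*(24 + 137))/3 = 4/3 + (1852 + 137*161)/3 = 4/3 + (1852 + 22057)/3 = 4/3 + (1/3)*23909 = 4/3 + 23909/3 = 7971)
a = 22673 (a = 15673 + 7000 = 22673)
a - t = 22673 - 1*7971 = 22673 - 7971 = 14702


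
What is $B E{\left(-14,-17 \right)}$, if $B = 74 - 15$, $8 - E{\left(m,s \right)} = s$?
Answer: $1475$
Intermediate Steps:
$E{\left(m,s \right)} = 8 - s$
$B = 59$
$B E{\left(-14,-17 \right)} = 59 \left(8 - -17\right) = 59 \left(8 + 17\right) = 59 \cdot 25 = 1475$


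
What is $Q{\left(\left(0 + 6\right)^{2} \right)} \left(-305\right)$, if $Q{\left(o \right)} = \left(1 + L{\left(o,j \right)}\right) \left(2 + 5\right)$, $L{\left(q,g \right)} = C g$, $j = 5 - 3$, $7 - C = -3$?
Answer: $-44835$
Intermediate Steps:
$C = 10$ ($C = 7 - -3 = 7 + 3 = 10$)
$j = 2$
$L{\left(q,g \right)} = 10 g$
$Q{\left(o \right)} = 147$ ($Q{\left(o \right)} = \left(1 + 10 \cdot 2\right) \left(2 + 5\right) = \left(1 + 20\right) 7 = 21 \cdot 7 = 147$)
$Q{\left(\left(0 + 6\right)^{2} \right)} \left(-305\right) = 147 \left(-305\right) = -44835$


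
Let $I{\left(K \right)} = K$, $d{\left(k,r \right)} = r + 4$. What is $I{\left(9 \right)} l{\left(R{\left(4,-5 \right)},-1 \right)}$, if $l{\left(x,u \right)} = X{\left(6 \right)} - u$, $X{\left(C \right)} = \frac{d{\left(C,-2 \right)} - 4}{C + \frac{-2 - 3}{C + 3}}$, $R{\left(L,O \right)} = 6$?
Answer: $\frac{279}{49} \approx 5.6939$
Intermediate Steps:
$d{\left(k,r \right)} = 4 + r$
$X{\left(C \right)} = - \frac{2}{C - \frac{5}{3 + C}}$ ($X{\left(C \right)} = \frac{\left(4 - 2\right) - 4}{C + \frac{-2 - 3}{C + 3}} = \frac{2 - 4}{C - \frac{5}{3 + C}} = - \frac{2}{C - \frac{5}{3 + C}}$)
$l{\left(x,u \right)} = - \frac{18}{49} - u$ ($l{\left(x,u \right)} = \frac{2 \left(-3 - 6\right)}{-5 + 6^{2} + 3 \cdot 6} - u = \frac{2 \left(-3 - 6\right)}{-5 + 36 + 18} - u = 2 \cdot \frac{1}{49} \left(-9\right) - u = - \frac{18}{49} - u$)
$I{\left(9 \right)} l{\left(R{\left(4,-5 \right)},-1 \right)} = 9 \left(- \frac{18}{49} - -1\right) = 9 \left(- \frac{18}{49} + 1\right) = 9 \cdot \frac{31}{49} = \frac{279}{49}$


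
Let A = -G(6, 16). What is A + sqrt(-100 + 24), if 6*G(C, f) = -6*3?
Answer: 3 + 2*I*sqrt(19) ≈ 3.0 + 8.7178*I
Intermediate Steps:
G(C, f) = -3 (G(C, f) = (-6*3)/6 = (1/6)*(-18) = -3)
A = 3 (A = -1*(-3) = 3)
A + sqrt(-100 + 24) = 3 + sqrt(-100 + 24) = 3 + sqrt(-76) = 3 + 2*I*sqrt(19)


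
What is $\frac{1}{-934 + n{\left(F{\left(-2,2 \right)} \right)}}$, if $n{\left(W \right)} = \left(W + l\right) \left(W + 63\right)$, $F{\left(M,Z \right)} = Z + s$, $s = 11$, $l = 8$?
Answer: $\frac{1}{662} \approx 0.0015106$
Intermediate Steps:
$F{\left(M,Z \right)} = 11 + Z$ ($F{\left(M,Z \right)} = Z + 11 = 11 + Z$)
$n{\left(W \right)} = \left(8 + W\right) \left(63 + W\right)$ ($n{\left(W \right)} = \left(W + 8\right) \left(W + 63\right) = \left(8 + W\right) \left(63 + W\right)$)
$\frac{1}{-934 + n{\left(F{\left(-2,2 \right)} \right)}} = \frac{1}{-934 + \left(504 + \left(11 + 2\right)^{2} + 71 \left(11 + 2\right)\right)} = \frac{1}{-934 + \left(504 + 13^{2} + 71 \cdot 13\right)} = \frac{1}{-934 + \left(504 + 169 + 923\right)} = \frac{1}{-934 + 1596} = \frac{1}{662}$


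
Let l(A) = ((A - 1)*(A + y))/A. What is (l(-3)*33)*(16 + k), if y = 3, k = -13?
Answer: 0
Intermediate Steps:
l(A) = (-1 + A)*(3 + A)/A (l(A) = ((A - 1)*(A + 3))/A = ((-1 + A)*(3 + A))/A = (-1 + A)*(3 + A)/A)
(l(-3)*33)*(16 + k) = ((2 - 3 - 3/(-3))*33)*(16 - 13) = ((2 - 3 - 3*(-1/3))*33)*3 = ((2 - 3 + 1)*33)*3 = (0*33)*3 = 0*3 = 0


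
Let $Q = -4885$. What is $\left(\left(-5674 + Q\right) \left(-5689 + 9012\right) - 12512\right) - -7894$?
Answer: $-35092175$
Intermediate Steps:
$\left(\left(-5674 + Q\right) \left(-5689 + 9012\right) - 12512\right) - -7894 = \left(\left(-5674 - 4885\right) \left(-5689 + 9012\right) - 12512\right) - -7894 = \left(\left(-10559\right) 3323 - 12512\right) + 7894 = \left(-35087557 - 12512\right) + 7894 = -35100069 + 7894 = -35092175$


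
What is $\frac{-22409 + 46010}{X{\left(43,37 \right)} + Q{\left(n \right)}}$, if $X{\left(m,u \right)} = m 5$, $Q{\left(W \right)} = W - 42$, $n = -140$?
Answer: $\frac{7867}{11} \approx 715.18$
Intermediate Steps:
$Q{\left(W \right)} = -42 + W$ ($Q{\left(W \right)} = W - 42 = -42 + W$)
$X{\left(m,u \right)} = 5 m$
$\frac{-22409 + 46010}{X{\left(43,37 \right)} + Q{\left(n \right)}} = \frac{-22409 + 46010}{5 \cdot 43 - 182} = \frac{23601}{215 - 182} = \frac{23601}{33} = 23601 \cdot \frac{1}{33} = \frac{7867}{11}$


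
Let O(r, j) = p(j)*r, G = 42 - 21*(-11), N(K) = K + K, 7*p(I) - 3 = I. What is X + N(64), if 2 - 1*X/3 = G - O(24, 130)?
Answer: 683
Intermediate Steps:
p(I) = 3/7 + I/7
N(K) = 2*K
G = 273 (G = 42 + 231 = 273)
O(r, j) = r*(3/7 + j/7) (O(r, j) = (3/7 + j/7)*r = r*(3/7 + j/7))
X = 555 (X = 6 - 3*(273 - 24*(3 + 130)/7) = 6 - 3*(273 - 24*133/7) = 6 - 3*(273 - 1*456) = 6 - 3*(273 - 456) = 6 - 3*(-183) = 6 + 549 = 555)
X + N(64) = 555 + 2*64 = 555 + 128 = 683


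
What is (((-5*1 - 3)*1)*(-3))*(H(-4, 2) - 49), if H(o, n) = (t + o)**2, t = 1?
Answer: -960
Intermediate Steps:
H(o, n) = (1 + o)**2
(((-5*1 - 3)*1)*(-3))*(H(-4, 2) - 49) = (((-5*1 - 3)*1)*(-3))*((1 - 4)**2 - 49) = (((-5 - 3)*1)*(-3))*((-3)**2 - 49) = (-8*1*(-3))*(9 - 49) = -8*(-3)*(-40) = 24*(-40) = -960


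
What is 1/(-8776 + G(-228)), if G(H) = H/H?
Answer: -1/8775 ≈ -0.00011396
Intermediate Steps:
G(H) = 1
1/(-8776 + G(-228)) = 1/(-8776 + 1) = 1/(-8775) = -1/8775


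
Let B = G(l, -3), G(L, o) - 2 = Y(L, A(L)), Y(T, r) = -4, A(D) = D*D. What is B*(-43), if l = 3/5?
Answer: 86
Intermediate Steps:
l = 3/5 (l = 3*(1/5) = 3/5 ≈ 0.60000)
A(D) = D**2
G(L, o) = -2 (G(L, o) = 2 - 4 = -2)
B = -2
B*(-43) = -2*(-43) = 86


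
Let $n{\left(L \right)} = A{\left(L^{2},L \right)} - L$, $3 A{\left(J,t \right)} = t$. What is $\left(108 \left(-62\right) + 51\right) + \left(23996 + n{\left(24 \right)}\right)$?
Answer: $17335$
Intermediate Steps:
$A{\left(J,t \right)} = \frac{t}{3}$
$n{\left(L \right)} = - \frac{2 L}{3}$ ($n{\left(L \right)} = \frac{L}{3} - L = - \frac{2 L}{3}$)
$\left(108 \left(-62\right) + 51\right) + \left(23996 + n{\left(24 \right)}\right) = \left(108 \left(-62\right) + 51\right) + \left(23996 - 16\right) = \left(-6696 + 51\right) + \left(23996 - 16\right) = -6645 + 23980 = 17335$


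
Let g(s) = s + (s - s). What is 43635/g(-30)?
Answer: -2909/2 ≈ -1454.5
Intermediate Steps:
g(s) = s (g(s) = s + 0 = s)
43635/g(-30) = 43635/(-30) = 43635*(-1/30) = -2909/2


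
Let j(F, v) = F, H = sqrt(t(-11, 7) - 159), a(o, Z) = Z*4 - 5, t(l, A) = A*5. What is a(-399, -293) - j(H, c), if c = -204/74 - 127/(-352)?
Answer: -1177 - 2*I*sqrt(31) ≈ -1177.0 - 11.136*I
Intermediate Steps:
t(l, A) = 5*A
a(o, Z) = -5 + 4*Z (a(o, Z) = 4*Z - 5 = -5 + 4*Z)
H = 2*I*sqrt(31) (H = sqrt(5*7 - 159) = sqrt(35 - 159) = sqrt(-124) = 2*I*sqrt(31) ≈ 11.136*I)
c = -31205/13024 (c = -204*1/74 - 127*(-1/352) = -102/37 + 127/352 = -31205/13024 ≈ -2.3960)
a(-399, -293) - j(H, c) = (-5 + 4*(-293)) - 2*I*sqrt(31) = (-5 - 1172) - 2*I*sqrt(31) = -1177 - 2*I*sqrt(31)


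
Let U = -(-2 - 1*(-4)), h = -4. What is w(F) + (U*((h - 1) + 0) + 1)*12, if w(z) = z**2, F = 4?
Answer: 148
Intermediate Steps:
U = -2 (U = -(-2 + 4) = -1*2 = -2)
w(F) + (U*((h - 1) + 0) + 1)*12 = 4**2 + (-2*((-4 - 1) + 0) + 1)*12 = 16 + (-2*(-5 + 0) + 1)*12 = 16 + (-2*(-5) + 1)*12 = 16 + (10 + 1)*12 = 16 + 11*12 = 16 + 132 = 148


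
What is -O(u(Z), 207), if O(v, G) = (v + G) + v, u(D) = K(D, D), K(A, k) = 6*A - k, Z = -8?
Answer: -127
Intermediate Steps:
K(A, k) = -k + 6*A
u(D) = 5*D (u(D) = -D + 6*D = 5*D)
O(v, G) = G + 2*v (O(v, G) = (G + v) + v = G + 2*v)
-O(u(Z), 207) = -(207 + 2*(5*(-8))) = -(207 + 2*(-40)) = -(207 - 80) = -1*127 = -127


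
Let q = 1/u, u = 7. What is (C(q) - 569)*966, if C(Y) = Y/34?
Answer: -9344049/17 ≈ -5.4965e+5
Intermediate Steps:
q = ⅐ (q = 1/7 = ⅐ ≈ 0.14286)
C(Y) = Y/34 (C(Y) = Y*(1/34) = Y/34)
(C(q) - 569)*966 = ((1/34)*(⅐) - 569)*966 = (1/238 - 569)*966 = -135421/238*966 = -9344049/17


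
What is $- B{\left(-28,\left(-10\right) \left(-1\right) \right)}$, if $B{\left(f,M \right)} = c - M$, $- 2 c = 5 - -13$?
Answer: $19$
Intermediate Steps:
$c = -9$ ($c = - \frac{5 - -13}{2} = - \frac{5 + 13}{2} = \left(- \frac{1}{2}\right) 18 = -9$)
$B{\left(f,M \right)} = -9 - M$
$- B{\left(-28,\left(-10\right) \left(-1\right) \right)} = - (-9 - \left(-10\right) \left(-1\right)) = - (-9 - 10) = \left(-1\right) \left(-19\right) = 19$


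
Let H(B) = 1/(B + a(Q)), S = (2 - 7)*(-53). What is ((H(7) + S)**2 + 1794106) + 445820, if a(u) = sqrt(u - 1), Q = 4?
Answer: 1222112557/529 - 12197*sqrt(3)/1058 ≈ 2.3102e+6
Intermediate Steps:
a(u) = sqrt(-1 + u)
S = 265 (S = -5*(-53) = 265)
H(B) = 1/(B + sqrt(3)) (H(B) = 1/(B + sqrt(-1 + 4)) = 1/(B + sqrt(3)))
((H(7) + S)**2 + 1794106) + 445820 = ((1/(7 + sqrt(3)) + 265)**2 + 1794106) + 445820 = ((265 + 1/(7 + sqrt(3)))**2 + 1794106) + 445820 = (1794106 + (265 + 1/(7 + sqrt(3)))**2) + 445820 = 2239926 + (265 + 1/(7 + sqrt(3)))**2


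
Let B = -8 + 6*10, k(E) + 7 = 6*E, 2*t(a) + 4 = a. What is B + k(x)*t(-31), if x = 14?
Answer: -2591/2 ≈ -1295.5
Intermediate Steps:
t(a) = -2 + a/2
k(E) = -7 + 6*E
B = 52 (B = -8 + 60 = 52)
B + k(x)*t(-31) = 52 + (-7 + 6*14)*(-2 + (1/2)*(-31)) = 52 + (-7 + 84)*(-2 - 31/2) = 52 + 77*(-35/2) = 52 - 2695/2 = -2591/2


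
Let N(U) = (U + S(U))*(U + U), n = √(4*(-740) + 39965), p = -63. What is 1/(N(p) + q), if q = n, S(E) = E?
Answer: 5292/84003457 - √37005/252010371 ≈ 6.2234e-5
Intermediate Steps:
n = √37005 (n = √(-2960 + 39965) = √37005 ≈ 192.37)
q = √37005 ≈ 192.37
N(U) = 4*U² (N(U) = (U + U)*(U + U) = (2*U)*(2*U) = 4*U²)
1/(N(p) + q) = 1/(4*(-63)² + √37005) = 1/(4*3969 + √37005) = 1/(15876 + √37005)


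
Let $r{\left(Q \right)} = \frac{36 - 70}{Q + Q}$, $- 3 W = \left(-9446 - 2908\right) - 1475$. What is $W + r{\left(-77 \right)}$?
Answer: $\frac{1064884}{231} \approx 4609.9$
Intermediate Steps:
$W = \frac{13829}{3}$ ($W = - \frac{\left(-9446 - 2908\right) - 1475}{3} = - \frac{-12354 - 1475}{3} = \left(- \frac{1}{3}\right) \left(-13829\right) = \frac{13829}{3} \approx 4609.7$)
$r{\left(Q \right)} = - \frac{17}{Q}$ ($r{\left(Q \right)} = - \frac{34}{2 Q} = - 34 \frac{1}{2 Q} = - \frac{17}{Q}$)
$W + r{\left(-77 \right)} = \frac{13829}{3} - \frac{17}{-77} = \frac{13829}{3} - - \frac{17}{77} = \frac{13829}{3} + \frac{17}{77} = \frac{1064884}{231}$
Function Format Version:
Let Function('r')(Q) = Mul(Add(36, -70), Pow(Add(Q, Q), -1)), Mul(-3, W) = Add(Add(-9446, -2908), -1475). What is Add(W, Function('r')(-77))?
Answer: Rational(1064884, 231) ≈ 4609.9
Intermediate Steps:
W = Rational(13829, 3) (W = Mul(Rational(-1, 3), Add(Add(-9446, -2908), -1475)) = Mul(Rational(-1, 3), Add(-12354, -1475)) = Mul(Rational(-1, 3), -13829) = Rational(13829, 3) ≈ 4609.7)
Function('r')(Q) = Mul(-17, Pow(Q, -1)) (Function('r')(Q) = Mul(-34, Pow(Mul(2, Q), -1)) = Mul(-34, Mul(Rational(1, 2), Pow(Q, -1))) = Mul(-17, Pow(Q, -1)))
Add(W, Function('r')(-77)) = Add(Rational(13829, 3), Mul(-17, Pow(-77, -1))) = Add(Rational(13829, 3), Mul(-17, Rational(-1, 77))) = Add(Rational(13829, 3), Rational(17, 77)) = Rational(1064884, 231)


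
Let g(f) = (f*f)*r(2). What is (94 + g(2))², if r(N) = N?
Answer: 10404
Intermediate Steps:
g(f) = 2*f² (g(f) = (f*f)*2 = f²*2 = 2*f²)
(94 + g(2))² = (94 + 2*2²)² = (94 + 2*4)² = (94 + 8)² = 102² = 10404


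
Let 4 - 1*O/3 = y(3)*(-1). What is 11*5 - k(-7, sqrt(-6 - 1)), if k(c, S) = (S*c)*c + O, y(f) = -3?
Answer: 52 - 49*I*sqrt(7) ≈ 52.0 - 129.64*I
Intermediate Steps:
O = 3 (O = 12 - (-9)*(-1) = 12 - 3*3 = 12 - 9 = 3)
k(c, S) = 3 + S*c**2 (k(c, S) = (S*c)*c + 3 = S*c**2 + 3 = 3 + S*c**2)
11*5 - k(-7, sqrt(-6 - 1)) = 11*5 - (3 + sqrt(-6 - 1)*(-7)**2) = 55 - (3 + sqrt(-7)*49) = 55 - (3 + (I*sqrt(7))*49) = 55 - (3 + 49*I*sqrt(7)) = 55 + (-3 - 49*I*sqrt(7)) = 52 - 49*I*sqrt(7)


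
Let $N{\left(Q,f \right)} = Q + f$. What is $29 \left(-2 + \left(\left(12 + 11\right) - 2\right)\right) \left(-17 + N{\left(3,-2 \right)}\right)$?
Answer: $-8816$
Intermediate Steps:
$29 \left(-2 + \left(\left(12 + 11\right) - 2\right)\right) \left(-17 + N{\left(3,-2 \right)}\right) = 29 \left(-2 + \left(\left(12 + 11\right) - 2\right)\right) \left(-17 + \left(3 - 2\right)\right) = 29 \left(-2 + \left(23 - 2\right)\right) \left(-17 + 1\right) = 29 \left(-2 + 21\right) \left(-16\right) = 29 \cdot 19 \left(-16\right) = 29 \left(-304\right) = -8816$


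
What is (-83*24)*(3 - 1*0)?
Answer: -5976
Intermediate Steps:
(-83*24)*(3 - 1*0) = -1992*(3 + 0) = -1992*3 = -5976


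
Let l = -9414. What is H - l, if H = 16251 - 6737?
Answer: 18928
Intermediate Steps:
H = 9514
H - l = 9514 - 1*(-9414) = 9514 + 9414 = 18928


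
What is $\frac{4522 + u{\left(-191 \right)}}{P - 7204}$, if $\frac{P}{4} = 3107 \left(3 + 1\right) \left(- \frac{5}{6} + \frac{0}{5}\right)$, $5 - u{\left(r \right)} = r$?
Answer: $- \frac{7077}{72946} \approx -0.097017$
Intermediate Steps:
$u{\left(r \right)} = 5 - r$
$P = - \frac{124280}{3}$ ($P = 4 \cdot 3107 \left(3 + 1\right) \left(- \frac{5}{6} + \frac{0}{5}\right) = 4 \cdot 3107 \cdot 4 \left(\left(-5\right) \frac{1}{6} + 0 \cdot \frac{1}{5}\right) = 4 \cdot 3107 \cdot 4 \left(- \frac{5}{6} + 0\right) = 4 \cdot 3107 \cdot 4 \left(- \frac{5}{6}\right) = 4 \cdot 3107 \left(- \frac{10}{3}\right) = 4 \left(- \frac{31070}{3}\right) = - \frac{124280}{3} \approx -41427.0$)
$\frac{4522 + u{\left(-191 \right)}}{P - 7204} = \frac{4522 + \left(5 - -191\right)}{- \frac{124280}{3} - 7204} = \frac{4522 + \left(5 + 191\right)}{- \frac{145892}{3}} = \left(4522 + 196\right) \left(- \frac{3}{145892}\right) = 4718 \left(- \frac{3}{145892}\right) = - \frac{7077}{72946}$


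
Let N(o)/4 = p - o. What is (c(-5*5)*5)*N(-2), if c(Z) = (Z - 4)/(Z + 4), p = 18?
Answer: 11600/21 ≈ 552.38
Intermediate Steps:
N(o) = 72 - 4*o (N(o) = 4*(18 - o) = 72 - 4*o)
c(Z) = (-4 + Z)/(4 + Z)
(c(-5*5)*5)*N(-2) = (((-4 - 5*5)/(4 - 5*5))*5)*(72 - 4*(-2)) = (((-4 - 25)/(4 - 25))*5)*(72 + 8) = ((-29/(-21))*5)*80 = (-1/21*(-29)*5)*80 = ((29/21)*5)*80 = (145/21)*80 = 11600/21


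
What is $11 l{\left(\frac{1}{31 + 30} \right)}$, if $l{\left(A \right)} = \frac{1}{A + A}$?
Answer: $\frac{671}{2} \approx 335.5$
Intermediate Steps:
$l{\left(A \right)} = \frac{1}{2 A}$
$11 l{\left(\frac{1}{31 + 30} \right)} = 11 \frac{1}{2 \frac{1}{31 + 30}} = 11 \frac{1}{2 \cdot \frac{1}{61}} = 11 \frac{\frac{1}{\frac{1}{61}}}{2} = 11 \cdot \frac{1}{2} \cdot 61 = 11 \cdot \frac{61}{2} = \frac{671}{2}$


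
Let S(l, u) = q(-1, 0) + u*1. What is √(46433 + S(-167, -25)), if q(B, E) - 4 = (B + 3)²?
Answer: 4*√2901 ≈ 215.44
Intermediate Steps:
q(B, E) = 4 + (3 + B)² (q(B, E) = 4 + (B + 3)² = 4 + (3 + B)²)
S(l, u) = 8 + u (S(l, u) = (4 + (3 - 1)²) + u*1 = (4 + 2²) + u = (4 + 4) + u = 8 + u)
√(46433 + S(-167, -25)) = √(46433 + (8 - 25)) = √(46433 - 17) = √46416 = 4*√2901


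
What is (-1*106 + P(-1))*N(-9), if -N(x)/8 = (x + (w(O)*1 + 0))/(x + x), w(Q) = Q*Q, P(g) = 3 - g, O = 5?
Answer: -2176/3 ≈ -725.33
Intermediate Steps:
w(Q) = Q**2
N(x) = -4*(25 + x)/x (N(x) = -8*(x + (5**2*1 + 0))/(x + x) = -8*(x + (25*1 + 0))/(2*x) = -8*(x + (25 + 0))*1/(2*x) = -8*(x + 25)*1/(2*x) = -8*(25 + x)*1/(2*x) = -4*(25 + x)/x)
(-1*106 + P(-1))*N(-9) = (-1*106 + (3 - 1*(-1)))*(-4 - 100/(-9)) = (-106 + (3 + 1))*(-4 - 100*(-1/9)) = (-106 + 4)*(-4 + 100/9) = -102*64/9 = -2176/3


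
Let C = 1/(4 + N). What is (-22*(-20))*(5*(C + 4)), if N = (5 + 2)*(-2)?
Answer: 8580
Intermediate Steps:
N = -14 (N = 7*(-2) = -14)
C = -⅒ (C = 1/(4 - 14) = 1/(-10) = -⅒ ≈ -0.10000)
(-22*(-20))*(5*(C + 4)) = (-22*(-20))*(5*(-⅒ + 4)) = 440*(5*(39/10)) = 440*(39/2) = 8580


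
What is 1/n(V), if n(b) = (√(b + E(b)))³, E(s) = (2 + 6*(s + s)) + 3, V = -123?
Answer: I*√1594/2540836 ≈ 1.5713e-5*I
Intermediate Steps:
E(s) = 5 + 12*s (E(s) = (2 + 6*(2*s)) + 3 = (2 + 12*s) + 3 = 5 + 12*s)
n(b) = (5 + 13*b)^(3/2) (n(b) = (√(b + (5 + 12*b)))³ = (√(5 + 13*b))³ = (5 + 13*b)^(3/2))
1/n(V) = 1/((5 + 13*(-123))^(3/2)) = 1/((5 - 1599)^(3/2)) = 1/((-1594)^(3/2)) = 1/(-1594*I*√1594) = I*√1594/2540836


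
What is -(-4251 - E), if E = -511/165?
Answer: 700904/165 ≈ 4247.9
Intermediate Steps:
E = -511/165 (E = -511*1/165 = -511/165 ≈ -3.0970)
-(-4251 - E) = -(-4251 - 1*(-511/165)) = -(-4251 + 511/165) = -1*(-700904/165) = 700904/165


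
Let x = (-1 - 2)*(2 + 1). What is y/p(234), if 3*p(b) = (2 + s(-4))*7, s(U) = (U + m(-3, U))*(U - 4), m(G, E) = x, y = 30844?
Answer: 46266/371 ≈ 124.71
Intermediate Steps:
x = -9 (x = -3*3 = -9)
m(G, E) = -9
s(U) = (-9 + U)*(-4 + U) (s(U) = (U - 9)*(U - 4) = (-9 + U)*(-4 + U))
p(b) = 742/3 (p(b) = ((2 + (36 + (-4)² - 13*(-4)))*7)/3 = ((2 + (36 + 16 + 52))*7)/3 = ((2 + 104)*7)/3 = (106*7)/3 = (⅓)*742 = 742/3)
y/p(234) = 30844/(742/3) = 30844*(3/742) = 46266/371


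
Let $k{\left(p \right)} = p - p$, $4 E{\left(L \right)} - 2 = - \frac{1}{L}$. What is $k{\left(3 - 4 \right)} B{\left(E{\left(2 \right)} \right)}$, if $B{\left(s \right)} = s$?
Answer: $0$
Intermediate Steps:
$E{\left(L \right)} = \frac{1}{2} - \frac{1}{4 L}$ ($E{\left(L \right)} = \frac{1}{2} + \frac{\left(-1\right) \frac{1}{L}}{4} = \frac{1}{2} - \frac{1}{4 L}$)
$k{\left(p \right)} = 0$
$k{\left(3 - 4 \right)} B{\left(E{\left(2 \right)} \right)} = 0 \frac{-1 + 2 \cdot 2}{4 \cdot 2} = 0 \cdot \frac{1}{4} \cdot \frac{1}{2} \left(-1 + 4\right) = 0 \cdot \frac{1}{4} \cdot \frac{1}{2} \cdot 3 = 0 \cdot \frac{3}{8} = 0$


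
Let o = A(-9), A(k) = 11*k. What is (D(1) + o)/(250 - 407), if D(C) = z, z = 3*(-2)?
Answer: 105/157 ≈ 0.66879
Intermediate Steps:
z = -6
D(C) = -6
o = -99 (o = 11*(-9) = -99)
(D(1) + o)/(250 - 407) = (-6 - 99)/(250 - 407) = -105/(-157) = -105*(-1/157) = 105/157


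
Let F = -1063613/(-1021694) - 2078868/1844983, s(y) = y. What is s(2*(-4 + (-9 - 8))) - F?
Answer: -79008719511671/1885008061202 ≈ -41.914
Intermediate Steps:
F = -161619058813/1885008061202 (F = -1063613*(-1/1021694) - 2078868*1/1844983 = 1063613/1021694 - 2078868/1844983 = -161619058813/1885008061202 ≈ -0.085739)
s(2*(-4 + (-9 - 8))) - F = 2*(-4 + (-9 - 8)) - 1*(-161619058813/1885008061202) = 2*(-4 - 17) + 161619058813/1885008061202 = 2*(-21) + 161619058813/1885008061202 = -42 + 161619058813/1885008061202 = -79008719511671/1885008061202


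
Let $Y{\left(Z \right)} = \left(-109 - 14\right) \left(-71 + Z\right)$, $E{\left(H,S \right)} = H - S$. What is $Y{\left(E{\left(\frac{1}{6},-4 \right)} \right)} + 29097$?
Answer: $\frac{74635}{2} \approx 37318.0$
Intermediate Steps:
$Y{\left(Z \right)} = 8733 - 123 Z$ ($Y{\left(Z \right)} = - 123 \left(-71 + Z\right) = 8733 - 123 Z$)
$Y{\left(E{\left(\frac{1}{6},-4 \right)} \right)} + 29097 = \left(8733 - 123 \left(\frac{1}{6} - -4\right)\right) + 29097 = \left(8733 - 123 \left(\frac{1}{6} + 4\right)\right) + 29097 = \left(8733 - \frac{1025}{2}\right) + 29097 = \frac{16441}{2} + 29097 = \frac{74635}{2}$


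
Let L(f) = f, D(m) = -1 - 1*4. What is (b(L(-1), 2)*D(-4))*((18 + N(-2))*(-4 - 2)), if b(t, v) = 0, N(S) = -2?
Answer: 0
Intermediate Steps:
D(m) = -5 (D(m) = -1 - 4 = -5)
(b(L(-1), 2)*D(-4))*((18 + N(-2))*(-4 - 2)) = (0*(-5))*((18 - 2)*(-4 - 2)) = 0*(16*(-6)) = 0*(-96) = 0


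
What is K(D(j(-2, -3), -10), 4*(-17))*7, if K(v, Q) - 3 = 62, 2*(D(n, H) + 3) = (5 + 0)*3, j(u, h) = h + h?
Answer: 455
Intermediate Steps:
j(u, h) = 2*h
D(n, H) = 9/2 (D(n, H) = -3 + ((5 + 0)*3)/2 = -3 + (5*3)/2 = -3 + (½)*15 = -3 + 15/2 = 9/2)
K(v, Q) = 65 (K(v, Q) = 3 + 62 = 65)
K(D(j(-2, -3), -10), 4*(-17))*7 = 65*7 = 455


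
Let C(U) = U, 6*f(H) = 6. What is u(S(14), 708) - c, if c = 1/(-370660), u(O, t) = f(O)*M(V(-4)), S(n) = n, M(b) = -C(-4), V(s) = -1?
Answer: 1482641/370660 ≈ 4.0000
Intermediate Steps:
f(H) = 1 (f(H) = (1/6)*6 = 1)
M(b) = 4 (M(b) = -1*(-4) = 4)
u(O, t) = 4 (u(O, t) = 1*4 = 4)
c = -1/370660 ≈ -2.6979e-6
u(S(14), 708) - c = 4 - 1*(-1/370660) = 4 + 1/370660 = 1482641/370660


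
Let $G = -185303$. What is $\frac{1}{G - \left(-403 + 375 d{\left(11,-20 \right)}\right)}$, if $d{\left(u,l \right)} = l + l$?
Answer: $- \frac{1}{169900} \approx -5.8858 \cdot 10^{-6}$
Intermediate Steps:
$d{\left(u,l \right)} = 2 l$
$\frac{1}{G - \left(-403 + 375 d{\left(11,-20 \right)}\right)} = \frac{1}{-185303 - \left(-403 + 375 \cdot 2 \left(-20\right)\right)} = \frac{1}{-185303 + \left(403 - -15000\right)} = \frac{1}{-185303 + \left(403 + 15000\right)} = \frac{1}{-185303 + 15403} = \frac{1}{-169900} = - \frac{1}{169900}$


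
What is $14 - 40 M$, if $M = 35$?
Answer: $-1386$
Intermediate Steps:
$14 - 40 M = 14 - 1400 = -1386$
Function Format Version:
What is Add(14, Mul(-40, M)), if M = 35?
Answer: -1386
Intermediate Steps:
Add(14, Mul(-40, M)) = Add(14, Mul(-40, 35)) = Add(14, -1400) = -1386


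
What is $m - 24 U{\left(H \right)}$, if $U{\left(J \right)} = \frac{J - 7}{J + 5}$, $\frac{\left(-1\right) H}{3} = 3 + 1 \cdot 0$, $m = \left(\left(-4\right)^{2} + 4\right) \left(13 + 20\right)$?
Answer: $564$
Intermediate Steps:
$m = 660$ ($m = \left(16 + 4\right) 33 = 20 \cdot 33 = 660$)
$H = -9$ ($H = - 3 \left(3 + 1 \cdot 0\right) = - 3 \left(3 + 0\right) = \left(-3\right) 3 = -9$)
$U{\left(J \right)} = \frac{-7 + J}{5 + J}$
$m - 24 U{\left(H \right)} = 660 - 24 \frac{-7 - 9}{5 - 9} = 660 - 24 \frac{1}{-4} \left(-16\right) = 660 - 24 \left(\left(- \frac{1}{4}\right) \left(-16\right)\right) = 660 - 96 = 564$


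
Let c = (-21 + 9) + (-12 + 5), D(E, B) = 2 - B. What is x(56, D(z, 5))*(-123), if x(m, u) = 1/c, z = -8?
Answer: 123/19 ≈ 6.4737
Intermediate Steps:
c = -19 (c = -12 - 7 = -19)
x(m, u) = -1/19 (x(m, u) = 1/(-19) = -1/19)
x(56, D(z, 5))*(-123) = -1/19*(-123) = 123/19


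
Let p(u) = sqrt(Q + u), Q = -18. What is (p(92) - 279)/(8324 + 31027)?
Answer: -93/13117 + sqrt(74)/39351 ≈ -0.0068714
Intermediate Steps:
p(u) = sqrt(-18 + u)
(p(92) - 279)/(8324 + 31027) = (sqrt(-18 + 92) - 279)/(8324 + 31027) = (sqrt(74) - 279)/39351 = (-279 + sqrt(74))*(1/39351) = -93/13117 + sqrt(74)/39351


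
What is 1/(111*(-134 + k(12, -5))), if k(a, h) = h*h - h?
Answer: -1/11544 ≈ -8.6625e-5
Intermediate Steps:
k(a, h) = h**2 - h
1/(111*(-134 + k(12, -5))) = 1/(111*(-134 - 5*(-1 - 5))) = 1/(111*(-134 - 5*(-6))) = 1/(111*(-134 + 30)) = 1/(111*(-104)) = 1/(-11544) = -1/11544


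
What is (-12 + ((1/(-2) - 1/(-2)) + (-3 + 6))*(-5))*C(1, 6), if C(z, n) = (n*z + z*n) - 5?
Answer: -189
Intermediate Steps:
C(z, n) = -5 + 2*n*z (C(z, n) = (n*z + n*z) - 5 = 2*n*z - 5 = -5 + 2*n*z)
(-12 + ((1/(-2) - 1/(-2)) + (-3 + 6))*(-5))*C(1, 6) = (-12 + ((1/(-2) - 1/(-2)) + (-3 + 6))*(-5))*(-5 + 2*6*1) = (-12 + ((1*(-½) - 1*(-½)) + 3)*(-5))*(-5 + 12) = (-12 + ((-½ + ½) + 3)*(-5))*7 = (-12 + (0 + 3)*(-5))*7 = (-12 + 3*(-5))*7 = (-12 - 15)*7 = -27*7 = -189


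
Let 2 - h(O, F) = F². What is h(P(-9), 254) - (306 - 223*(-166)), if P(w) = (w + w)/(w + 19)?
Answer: -101838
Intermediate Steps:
P(w) = 2*w/(19 + w) (P(w) = (2*w)/(19 + w) = 2*w/(19 + w))
h(O, F) = 2 - F²
h(P(-9), 254) - (306 - 223*(-166)) = (2 - 1*254²) - (306 - 223*(-166)) = (2 - 1*64516) - (306 + 37018) = (2 - 64516) - 1*37324 = -64514 - 37324 = -101838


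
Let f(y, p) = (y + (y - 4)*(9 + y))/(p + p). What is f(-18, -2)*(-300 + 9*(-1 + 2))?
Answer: 13095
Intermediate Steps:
f(y, p) = (y + (-4 + y)*(9 + y))/(2*p) (f(y, p) = (y + (-4 + y)*(9 + y))/((2*p)) = (y + (-4 + y)*(9 + y))*(1/(2*p)) = (y + (-4 + y)*(9 + y))/(2*p))
f(-18, -2)*(-300 + 9*(-1 + 2)) = ((½)*(-36 + (-18)² + 6*(-18))/(-2))*(-300 + 9*(-1 + 2)) = ((½)*(-½)*(-36 + 324 - 108))*(-300 + 9*1) = ((½)*(-½)*180)*(-300 + 9) = -45*(-291) = 13095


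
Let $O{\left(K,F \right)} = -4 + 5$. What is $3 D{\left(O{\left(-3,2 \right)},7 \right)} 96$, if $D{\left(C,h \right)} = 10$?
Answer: $2880$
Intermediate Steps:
$O{\left(K,F \right)} = 1$
$3 D{\left(O{\left(-3,2 \right)},7 \right)} 96 = 3 \cdot 10 \cdot 96 = 30 \cdot 96 = 2880$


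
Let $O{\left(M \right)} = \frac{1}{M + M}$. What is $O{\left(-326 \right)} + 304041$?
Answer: $\frac{198234731}{652} \approx 3.0404 \cdot 10^{5}$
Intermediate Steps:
$O{\left(M \right)} = \frac{1}{2 M}$
$O{\left(-326 \right)} + 304041 = \frac{1}{2 \left(-326\right)} + 304041 = \frac{1}{2} \left(- \frac{1}{326}\right) + 304041 = - \frac{1}{652} + 304041 = \frac{198234731}{652}$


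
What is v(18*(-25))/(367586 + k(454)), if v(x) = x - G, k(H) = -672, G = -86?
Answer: -182/183457 ≈ -0.00099206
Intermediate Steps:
v(x) = 86 + x (v(x) = x - 1*(-86) = x + 86 = 86 + x)
v(18*(-25))/(367586 + k(454)) = (86 + 18*(-25))/(367586 - 672) = (86 - 450)/366914 = -364*1/366914 = -182/183457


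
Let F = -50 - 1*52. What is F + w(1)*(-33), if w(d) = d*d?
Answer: -135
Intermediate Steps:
F = -102 (F = -50 - 52 = -102)
w(d) = d**2
F + w(1)*(-33) = -102 + 1**2*(-33) = -102 + 1*(-33) = -102 - 33 = -135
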